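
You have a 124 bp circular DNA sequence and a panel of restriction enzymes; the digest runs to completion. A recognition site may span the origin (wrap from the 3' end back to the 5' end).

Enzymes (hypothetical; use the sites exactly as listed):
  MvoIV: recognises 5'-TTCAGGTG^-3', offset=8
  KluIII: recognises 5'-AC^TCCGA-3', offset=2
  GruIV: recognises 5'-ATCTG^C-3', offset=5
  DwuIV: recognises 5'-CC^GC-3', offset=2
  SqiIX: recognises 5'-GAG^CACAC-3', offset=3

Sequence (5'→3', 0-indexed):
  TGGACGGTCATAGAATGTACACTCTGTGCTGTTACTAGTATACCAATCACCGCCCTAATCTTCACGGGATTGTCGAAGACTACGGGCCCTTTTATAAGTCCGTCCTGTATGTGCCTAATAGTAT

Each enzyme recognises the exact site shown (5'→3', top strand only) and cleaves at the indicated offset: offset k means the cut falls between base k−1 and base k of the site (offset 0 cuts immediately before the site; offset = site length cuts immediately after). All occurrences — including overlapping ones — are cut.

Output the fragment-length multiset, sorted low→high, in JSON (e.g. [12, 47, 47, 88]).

Per-enzyme occurrences:
  MvoIV (TTCAGGTG, off=8): no sites
  KluIII (ACTCCGA, off=2): no sites
  GruIV (ATCTGC, off=5): no sites
  DwuIV CCGC/2: at [49] ⇒ [51]
  SqiIX (GAGCACAC, off=3): no sites

All cut coordinates (distinct, sorted): [51]

Fragments:
  51→51 (wrap): 124-51+51 = 124 bp

[124]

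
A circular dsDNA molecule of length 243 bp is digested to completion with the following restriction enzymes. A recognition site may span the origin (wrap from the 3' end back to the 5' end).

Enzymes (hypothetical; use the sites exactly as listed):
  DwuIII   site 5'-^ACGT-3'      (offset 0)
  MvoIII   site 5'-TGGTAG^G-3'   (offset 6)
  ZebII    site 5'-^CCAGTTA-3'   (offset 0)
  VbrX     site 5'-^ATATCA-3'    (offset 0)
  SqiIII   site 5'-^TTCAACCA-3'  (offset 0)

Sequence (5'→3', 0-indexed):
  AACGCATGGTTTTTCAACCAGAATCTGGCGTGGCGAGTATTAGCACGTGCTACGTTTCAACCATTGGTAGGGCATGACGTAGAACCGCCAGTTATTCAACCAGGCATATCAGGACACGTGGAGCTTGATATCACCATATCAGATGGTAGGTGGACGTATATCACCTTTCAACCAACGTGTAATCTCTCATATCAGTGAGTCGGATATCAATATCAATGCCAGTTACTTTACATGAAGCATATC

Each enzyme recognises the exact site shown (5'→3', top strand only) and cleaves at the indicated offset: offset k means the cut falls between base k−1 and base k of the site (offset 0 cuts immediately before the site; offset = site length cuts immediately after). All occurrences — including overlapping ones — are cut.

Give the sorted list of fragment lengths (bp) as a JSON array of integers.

Scan for sites:
  DwuIII (ACGT, off=0): starts [44, 51, 76, 115, 153, 174] → cuts [44, 51, 76, 115, 153, 174]
  MvoIII (TGGTAGG, off=6): starts [64, 143] → cuts [70, 149]
  ZebII (CCAGTTA, off=0): starts [87, 218] → cuts [87, 218]
  VbrX (ATATCA, off=0): starts [105, 127, 135, 157, 188, 203, 209, 238] → cuts [105, 127, 135, 157, 188, 203, 209, 238]
  SqiIII (TTCAACCA, off=0): starts [12, 55, 94, 166] → cuts [12, 55, 94, 166]

Pooled cuts: [12, 44, 51, 55, 70, 76, 87, 94, 105, 115, 127, 135, 149, 153, 157, 166, 174, 188, 203, 209, 218, 238]

Fragments:
  12→44: 32 bp
  44→51: 7 bp
  51→55: 4 bp
  55→70: 15 bp
  70→76: 6 bp
  76→87: 11 bp
  87→94: 7 bp
  94→105: 11 bp
  105→115: 10 bp
  115→127: 12 bp
  127→135: 8 bp
  135→149: 14 bp
  149→153: 4 bp
  153→157: 4 bp
  157→166: 9 bp
  166→174: 8 bp
  174→188: 14 bp
  188→203: 15 bp
  203→209: 6 bp
  209→218: 9 bp
  218→238: 20 bp
  238→12 (wrap): 243-238+12 = 17 bp

[4,4,4,6,6,7,7,8,8,9,9,10,11,11,12,14,14,15,15,17,20,32]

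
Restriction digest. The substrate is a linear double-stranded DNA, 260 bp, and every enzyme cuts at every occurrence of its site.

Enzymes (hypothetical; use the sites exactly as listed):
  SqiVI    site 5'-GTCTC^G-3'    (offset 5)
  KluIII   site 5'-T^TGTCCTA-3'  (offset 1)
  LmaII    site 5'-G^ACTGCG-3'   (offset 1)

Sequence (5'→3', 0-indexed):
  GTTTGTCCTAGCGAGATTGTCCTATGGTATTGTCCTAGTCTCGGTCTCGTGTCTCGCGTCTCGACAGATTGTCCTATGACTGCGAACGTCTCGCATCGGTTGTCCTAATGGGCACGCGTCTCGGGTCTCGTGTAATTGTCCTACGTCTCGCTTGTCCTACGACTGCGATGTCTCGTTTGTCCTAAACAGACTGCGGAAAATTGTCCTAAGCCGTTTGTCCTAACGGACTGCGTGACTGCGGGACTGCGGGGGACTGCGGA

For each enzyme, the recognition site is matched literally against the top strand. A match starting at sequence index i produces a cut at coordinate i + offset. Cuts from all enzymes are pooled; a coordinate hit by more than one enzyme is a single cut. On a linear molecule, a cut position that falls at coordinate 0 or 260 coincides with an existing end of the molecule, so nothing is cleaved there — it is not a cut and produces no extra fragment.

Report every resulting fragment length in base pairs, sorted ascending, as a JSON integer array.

[3,3,3,6,7,7,7,7,7,8,8,8,8,9,9,10,11,12,12,12,13,13,13,14,14,14,22]

Scan for sites:
  SqiVI GTCTCG/5: at [37, 43, 50, 57, 87, 117, 124, 144, 169] ⇒ [42, 48, 55, 62, 92, 122, 129, 149, 174]
  KluIII TTGTCCTA/1: at [2, 16, 29, 68, 99, 135, 151, 176, 200, 214] ⇒ [3, 17, 30, 69, 100, 136, 152, 177, 201, 215]
  LmaII GACTGCG/1: at [77, 160, 188, 225, 233, 241, 251] ⇒ [78, 161, 189, 226, 234, 242, 252]

Pooled cuts: [3, 17, 30, 42, 48, 55, 62, 69, 78, 92, 100, 122, 129, 136, 149, 152, 161, 174, 177, 189, 201, 215, 226, 234, 242, 252]

Fragments:
  [0,3): 3 bp
  [3,17): 14 bp
  [17,30): 13 bp
  [30,42): 12 bp
  [42,48): 6 bp
  [48,55): 7 bp
  [55,62): 7 bp
  [62,69): 7 bp
  [69,78): 9 bp
  [78,92): 14 bp
  [92,100): 8 bp
  [100,122): 22 bp
  [122,129): 7 bp
  [129,136): 7 bp
  [136,149): 13 bp
  [149,152): 3 bp
  [152,161): 9 bp
  [161,174): 13 bp
  [174,177): 3 bp
  [177,189): 12 bp
  [189,201): 12 bp
  [201,215): 14 bp
  [215,226): 11 bp
  [226,234): 8 bp
  [234,242): 8 bp
  [242,252): 10 bp
  [252,260): 8 bp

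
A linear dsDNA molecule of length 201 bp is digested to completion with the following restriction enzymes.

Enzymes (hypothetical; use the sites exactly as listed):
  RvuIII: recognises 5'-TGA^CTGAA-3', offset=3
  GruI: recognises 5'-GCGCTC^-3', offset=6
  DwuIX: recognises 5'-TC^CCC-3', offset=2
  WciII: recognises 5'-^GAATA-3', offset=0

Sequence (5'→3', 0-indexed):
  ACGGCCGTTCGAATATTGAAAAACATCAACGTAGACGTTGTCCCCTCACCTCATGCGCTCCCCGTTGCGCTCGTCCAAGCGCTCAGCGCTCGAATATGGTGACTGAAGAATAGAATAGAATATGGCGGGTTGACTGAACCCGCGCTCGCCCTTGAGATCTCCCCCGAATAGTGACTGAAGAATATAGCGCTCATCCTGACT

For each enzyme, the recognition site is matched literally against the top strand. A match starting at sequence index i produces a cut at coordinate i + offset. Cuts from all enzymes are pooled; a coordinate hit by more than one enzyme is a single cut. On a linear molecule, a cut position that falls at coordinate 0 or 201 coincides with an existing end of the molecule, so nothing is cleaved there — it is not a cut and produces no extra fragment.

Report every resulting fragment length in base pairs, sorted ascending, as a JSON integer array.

[4,5,5,5,5,7,9,9,10,11,12,12,13,14,14,16,18,32]

Scan for sites:
  RvuIII TGACTGAA/3: at [99, 130, 171] ⇒ [102, 133, 174]
  GruI GCGCTC/6: at [54, 66, 78, 85, 141, 186] ⇒ [60, 72, 84, 91, 147, 192]
  DwuIX TCCCC/2: at [40, 58, 159] ⇒ [42, 60, 161]
  WciII GAATA/0: at [10, 91, 107, 112, 117, 165, 179] ⇒ [10, 91, 107, 112, 117, 165, 179]

All cut coordinates (distinct, sorted): [10, 42, 60, 72, 84, 91, 102, 107, 112, 117, 133, 147, 161, 165, 174, 179, 192]

Fragments:
  [0,10): 10 bp
  [10,42): 32 bp
  [42,60): 18 bp
  [60,72): 12 bp
  [72,84): 12 bp
  [84,91): 7 bp
  [91,102): 11 bp
  [102,107): 5 bp
  [107,112): 5 bp
  [112,117): 5 bp
  [117,133): 16 bp
  [133,147): 14 bp
  [147,161): 14 bp
  [161,165): 4 bp
  [165,174): 9 bp
  [174,179): 5 bp
  [179,192): 13 bp
  [192,201): 9 bp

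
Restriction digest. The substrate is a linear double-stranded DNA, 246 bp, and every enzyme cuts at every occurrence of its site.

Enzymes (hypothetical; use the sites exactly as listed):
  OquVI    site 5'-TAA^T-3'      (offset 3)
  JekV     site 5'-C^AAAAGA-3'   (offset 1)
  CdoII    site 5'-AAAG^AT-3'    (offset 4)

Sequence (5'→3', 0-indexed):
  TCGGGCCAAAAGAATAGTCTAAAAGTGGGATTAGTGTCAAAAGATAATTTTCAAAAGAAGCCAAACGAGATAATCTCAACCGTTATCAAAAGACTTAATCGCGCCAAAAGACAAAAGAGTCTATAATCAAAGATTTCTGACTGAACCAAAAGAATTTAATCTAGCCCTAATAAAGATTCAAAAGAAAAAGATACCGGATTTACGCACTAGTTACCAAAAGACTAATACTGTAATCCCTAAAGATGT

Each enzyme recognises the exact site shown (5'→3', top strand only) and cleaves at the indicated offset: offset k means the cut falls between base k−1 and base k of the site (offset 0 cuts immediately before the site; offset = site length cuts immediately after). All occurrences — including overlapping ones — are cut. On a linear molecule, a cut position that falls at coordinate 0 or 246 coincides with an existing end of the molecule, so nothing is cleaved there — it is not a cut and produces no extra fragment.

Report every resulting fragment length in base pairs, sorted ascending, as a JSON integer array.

[4,4,4,5,5,5,6,7,7,7,8,9,10,11,11,11,12,14,14,15,21,25,31]

Site scan:
  OquVI TAAT/3: at [44, 70, 95, 123, 156, 167, 222, 230] ⇒ [47, 73, 98, 126, 159, 170, 225, 233]
  JekV CAAAAGA/1: at [6, 37, 51, 86, 104, 111, 146, 178, 214] ⇒ [7, 38, 52, 87, 105, 112, 147, 179, 215]
  CdoII AAAGAT/4: at [39, 128, 171, 186, 238] ⇒ [43, 132, 175, 190, 242]

Pooled cuts: [7, 38, 43, 47, 52, 73, 87, 98, 105, 112, 126, 132, 147, 159, 170, 175, 179, 190, 215, 225, 233, 242]

Fragments:
  [0,7): 7 bp
  [7,38): 31 bp
  [38,43): 5 bp
  [43,47): 4 bp
  [47,52): 5 bp
  [52,73): 21 bp
  [73,87): 14 bp
  [87,98): 11 bp
  [98,105): 7 bp
  [105,112): 7 bp
  [112,126): 14 bp
  [126,132): 6 bp
  [132,147): 15 bp
  [147,159): 12 bp
  [159,170): 11 bp
  [170,175): 5 bp
  [175,179): 4 bp
  [179,190): 11 bp
  [190,215): 25 bp
  [215,225): 10 bp
  [225,233): 8 bp
  [233,242): 9 bp
  [242,246): 4 bp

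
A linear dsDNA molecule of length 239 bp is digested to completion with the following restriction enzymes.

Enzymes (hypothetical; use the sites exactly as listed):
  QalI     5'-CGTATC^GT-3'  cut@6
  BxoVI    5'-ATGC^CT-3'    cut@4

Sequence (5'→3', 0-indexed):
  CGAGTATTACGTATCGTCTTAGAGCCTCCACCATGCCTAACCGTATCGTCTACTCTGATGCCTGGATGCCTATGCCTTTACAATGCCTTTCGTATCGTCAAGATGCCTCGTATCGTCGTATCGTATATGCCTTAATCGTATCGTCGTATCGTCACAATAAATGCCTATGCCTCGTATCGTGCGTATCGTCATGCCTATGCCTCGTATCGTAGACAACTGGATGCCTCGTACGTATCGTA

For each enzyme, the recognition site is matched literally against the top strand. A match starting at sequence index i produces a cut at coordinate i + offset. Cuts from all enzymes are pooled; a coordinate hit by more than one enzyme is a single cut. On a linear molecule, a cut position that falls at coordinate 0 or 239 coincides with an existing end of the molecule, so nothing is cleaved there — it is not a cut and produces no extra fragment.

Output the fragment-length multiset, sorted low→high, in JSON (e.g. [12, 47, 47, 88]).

[3,6,6,6,7,8,8,8,8,8,8,8,9,10,10,11,11,12,12,14,14,15,16,21]

Scan for sites:
  QalI CGTATCGT/6: at [9, 41, 90, 108, 116, 136, 144, 172, 181, 202, 230] ⇒ [15, 47, 96, 114, 122, 142, 150, 178, 187, 208, 236]
  BxoVI ATGCCT/4: at [32, 57, 65, 71, 82, 102, 126, 160, 166, 190, 196, 220] ⇒ [36, 61, 69, 75, 86, 106, 130, 164, 170, 194, 200, 224]

Pooled cuts: [15, 36, 47, 61, 69, 75, 86, 96, 106, 114, 122, 130, 142, 150, 164, 170, 178, 187, 194, 200, 208, 224, 236]

Fragment lengths:
  [0,15): 15 bp
  [15,36): 21 bp
  [36,47): 11 bp
  [47,61): 14 bp
  [61,69): 8 bp
  [69,75): 6 bp
  [75,86): 11 bp
  [86,96): 10 bp
  [96,106): 10 bp
  [106,114): 8 bp
  [114,122): 8 bp
  [122,130): 8 bp
  [130,142): 12 bp
  [142,150): 8 bp
  [150,164): 14 bp
  [164,170): 6 bp
  [170,178): 8 bp
  [178,187): 9 bp
  [187,194): 7 bp
  [194,200): 6 bp
  [200,208): 8 bp
  [208,224): 16 bp
  [224,236): 12 bp
  [236,239): 3 bp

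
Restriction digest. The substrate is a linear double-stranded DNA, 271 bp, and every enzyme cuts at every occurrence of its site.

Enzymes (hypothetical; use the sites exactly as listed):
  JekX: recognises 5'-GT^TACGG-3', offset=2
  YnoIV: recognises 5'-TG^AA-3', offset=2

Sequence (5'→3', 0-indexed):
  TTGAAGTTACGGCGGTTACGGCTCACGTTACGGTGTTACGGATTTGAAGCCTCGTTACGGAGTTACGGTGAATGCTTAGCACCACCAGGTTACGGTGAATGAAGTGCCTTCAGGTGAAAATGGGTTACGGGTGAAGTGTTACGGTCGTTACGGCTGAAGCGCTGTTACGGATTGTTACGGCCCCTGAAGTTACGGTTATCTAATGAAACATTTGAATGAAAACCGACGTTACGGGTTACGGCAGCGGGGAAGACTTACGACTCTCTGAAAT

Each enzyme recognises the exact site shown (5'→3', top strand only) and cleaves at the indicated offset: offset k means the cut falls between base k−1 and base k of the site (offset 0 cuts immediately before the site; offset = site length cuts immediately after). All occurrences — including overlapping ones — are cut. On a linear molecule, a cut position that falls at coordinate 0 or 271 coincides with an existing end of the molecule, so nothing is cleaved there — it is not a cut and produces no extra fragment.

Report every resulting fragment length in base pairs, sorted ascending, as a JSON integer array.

[3,4,4,4,4,4,6,7,7,7,8,8,8,8,9,9,9,9,9,9,10,10,11,11,12,15,15,20,31]

Per-enzyme occurrences:
  JekX (GTTACGG, off=2): starts [5, 14, 26, 34, 53, 61, 88, 123, 137, 146, 163, 173, 188, 227, 234] → cuts [7, 16, 28, 36, 55, 63, 90, 125, 139, 148, 165, 175, 190, 229, 236]
  YnoIV (TGAA, off=2): starts [1, 44, 68, 95, 99, 114, 131, 154, 184, 203, 212, 216, 265] → cuts [3, 46, 70, 97, 101, 116, 133, 156, 186, 205, 214, 218, 267]

Pooled cuts: [3, 7, 16, 28, 36, 46, 55, 63, 70, 90, 97, 101, 116, 125, 133, 139, 148, 156, 165, 175, 186, 190, 205, 214, 218, 229, 236, 267]

Fragments:
  [0,3): 3 bp
  [3,7): 4 bp
  [7,16): 9 bp
  [16,28): 12 bp
  [28,36): 8 bp
  [36,46): 10 bp
  [46,55): 9 bp
  [55,63): 8 bp
  [63,70): 7 bp
  [70,90): 20 bp
  [90,97): 7 bp
  [97,101): 4 bp
  [101,116): 15 bp
  [116,125): 9 bp
  [125,133): 8 bp
  [133,139): 6 bp
  [139,148): 9 bp
  [148,156): 8 bp
  [156,165): 9 bp
  [165,175): 10 bp
  [175,186): 11 bp
  [186,190): 4 bp
  [190,205): 15 bp
  [205,214): 9 bp
  [214,218): 4 bp
  [218,229): 11 bp
  [229,236): 7 bp
  [236,267): 31 bp
  [267,271): 4 bp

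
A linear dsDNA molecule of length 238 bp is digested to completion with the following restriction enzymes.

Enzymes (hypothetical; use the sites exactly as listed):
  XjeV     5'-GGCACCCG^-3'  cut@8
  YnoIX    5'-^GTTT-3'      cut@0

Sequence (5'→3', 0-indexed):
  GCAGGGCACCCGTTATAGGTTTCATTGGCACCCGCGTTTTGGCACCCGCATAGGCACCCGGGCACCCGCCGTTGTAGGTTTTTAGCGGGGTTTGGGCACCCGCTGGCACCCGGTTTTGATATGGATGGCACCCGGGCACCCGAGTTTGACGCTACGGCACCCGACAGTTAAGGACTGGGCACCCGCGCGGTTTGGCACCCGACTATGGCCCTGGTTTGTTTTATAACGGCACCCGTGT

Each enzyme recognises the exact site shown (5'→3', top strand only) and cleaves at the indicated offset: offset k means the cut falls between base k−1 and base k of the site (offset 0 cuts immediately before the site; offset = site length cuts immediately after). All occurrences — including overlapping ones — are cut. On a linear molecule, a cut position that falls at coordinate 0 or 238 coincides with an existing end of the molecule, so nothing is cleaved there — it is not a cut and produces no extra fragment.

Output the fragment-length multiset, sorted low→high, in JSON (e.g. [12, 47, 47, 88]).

Site scan:
  XjeV GGCACCCG/8: at [4, 26, 40, 52, 60, 94, 104, 126, 134, 155, 177, 193, 227] ⇒ [12, 34, 48, 60, 68, 102, 112, 134, 142, 163, 185, 201, 235]
  YnoIX GTTT/0: at [18, 35, 77, 89, 112, 143, 189, 213, 217] ⇒ [18, 35, 77, 89, 112, 143, 189, 213, 217]

Pooled cuts: [12, 18, 34, 35, 48, 60, 68, 77, 89, 102, 112, 134, 142, 143, 163, 185, 189, 201, 213, 217, 235]

Fragment lengths:
  [0,12): 12 bp
  [12,18): 6 bp
  [18,34): 16 bp
  [34,35): 1 bp
  [35,48): 13 bp
  [48,60): 12 bp
  [60,68): 8 bp
  [68,77): 9 bp
  [77,89): 12 bp
  [89,102): 13 bp
  [102,112): 10 bp
  [112,134): 22 bp
  [134,142): 8 bp
  [142,143): 1 bp
  [143,163): 20 bp
  [163,185): 22 bp
  [185,189): 4 bp
  [189,201): 12 bp
  [201,213): 12 bp
  [213,217): 4 bp
  [217,235): 18 bp
  [235,238): 3 bp

[1,1,3,4,4,6,8,8,9,10,12,12,12,12,12,13,13,16,18,20,22,22]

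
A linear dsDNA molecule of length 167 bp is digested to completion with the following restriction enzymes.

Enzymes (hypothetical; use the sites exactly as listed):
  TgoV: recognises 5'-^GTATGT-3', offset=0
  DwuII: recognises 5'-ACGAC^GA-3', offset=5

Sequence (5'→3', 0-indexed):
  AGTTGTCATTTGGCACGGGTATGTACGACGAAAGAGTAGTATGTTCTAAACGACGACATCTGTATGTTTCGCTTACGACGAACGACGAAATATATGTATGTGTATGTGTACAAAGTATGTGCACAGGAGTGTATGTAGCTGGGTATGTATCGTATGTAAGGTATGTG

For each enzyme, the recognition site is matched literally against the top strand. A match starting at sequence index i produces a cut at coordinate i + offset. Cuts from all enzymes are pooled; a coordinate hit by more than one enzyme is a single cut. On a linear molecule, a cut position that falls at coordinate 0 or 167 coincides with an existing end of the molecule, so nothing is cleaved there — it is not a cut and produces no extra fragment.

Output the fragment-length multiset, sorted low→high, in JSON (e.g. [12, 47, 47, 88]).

Scan for sites:
  TgoV (GTATGT, off=0): starts [18, 38, 61, 95, 101, 114, 130, 142, 151, 160] → cuts [18, 38, 61, 95, 101, 114, 130, 142, 151, 160]
  DwuII (ACGACGA, off=5): starts [24, 49, 74, 81] → cuts [29, 54, 79, 86]

Pooled cuts: [18, 29, 38, 54, 61, 79, 86, 95, 101, 114, 130, 142, 151, 160]

Fragments:
  [0,18): 18 bp
  [18,29): 11 bp
  [29,38): 9 bp
  [38,54): 16 bp
  [54,61): 7 bp
  [61,79): 18 bp
  [79,86): 7 bp
  [86,95): 9 bp
  [95,101): 6 bp
  [101,114): 13 bp
  [114,130): 16 bp
  [130,142): 12 bp
  [142,151): 9 bp
  [151,160): 9 bp
  [160,167): 7 bp

[6,7,7,7,9,9,9,9,11,12,13,16,16,18,18]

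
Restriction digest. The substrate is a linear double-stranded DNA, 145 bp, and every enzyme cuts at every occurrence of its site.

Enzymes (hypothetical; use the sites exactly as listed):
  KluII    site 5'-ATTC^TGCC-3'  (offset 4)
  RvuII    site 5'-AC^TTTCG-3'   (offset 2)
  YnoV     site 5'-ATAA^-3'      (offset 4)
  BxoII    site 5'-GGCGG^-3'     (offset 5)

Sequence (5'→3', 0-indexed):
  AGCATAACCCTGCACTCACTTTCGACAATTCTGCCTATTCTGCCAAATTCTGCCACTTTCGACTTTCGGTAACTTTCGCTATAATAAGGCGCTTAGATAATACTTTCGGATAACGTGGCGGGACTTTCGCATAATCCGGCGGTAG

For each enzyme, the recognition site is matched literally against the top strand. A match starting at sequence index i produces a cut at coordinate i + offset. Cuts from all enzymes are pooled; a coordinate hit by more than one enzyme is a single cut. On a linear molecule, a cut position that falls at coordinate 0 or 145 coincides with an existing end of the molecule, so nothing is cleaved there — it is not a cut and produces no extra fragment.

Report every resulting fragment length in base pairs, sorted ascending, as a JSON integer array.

Scan for sites:
  KluII ATTCTGCC/4: at [27, 36, 46] ⇒ [31, 40, 50]
  RvuII ACTTTCG/2: at [17, 54, 61, 71, 101, 122] ⇒ [19, 56, 63, 73, 103, 124]
  YnoV ATAA/4: at [3, 80, 83, 96, 109, 130] ⇒ [7, 84, 87, 100, 113, 134]
  BxoII GGCGG/5: at [116, 137] ⇒ [121, 142]

All cut coordinates (distinct, sorted): [7, 19, 31, 40, 50, 56, 63, 73, 84, 87, 100, 103, 113, 121, 124, 134, 142]

Fragments:
  [0,7): 7 bp
  [7,19): 12 bp
  [19,31): 12 bp
  [31,40): 9 bp
  [40,50): 10 bp
  [50,56): 6 bp
  [56,63): 7 bp
  [63,73): 10 bp
  [73,84): 11 bp
  [84,87): 3 bp
  [87,100): 13 bp
  [100,103): 3 bp
  [103,113): 10 bp
  [113,121): 8 bp
  [121,124): 3 bp
  [124,134): 10 bp
  [134,142): 8 bp
  [142,145): 3 bp

[3,3,3,3,6,7,7,8,8,9,10,10,10,10,11,12,12,13]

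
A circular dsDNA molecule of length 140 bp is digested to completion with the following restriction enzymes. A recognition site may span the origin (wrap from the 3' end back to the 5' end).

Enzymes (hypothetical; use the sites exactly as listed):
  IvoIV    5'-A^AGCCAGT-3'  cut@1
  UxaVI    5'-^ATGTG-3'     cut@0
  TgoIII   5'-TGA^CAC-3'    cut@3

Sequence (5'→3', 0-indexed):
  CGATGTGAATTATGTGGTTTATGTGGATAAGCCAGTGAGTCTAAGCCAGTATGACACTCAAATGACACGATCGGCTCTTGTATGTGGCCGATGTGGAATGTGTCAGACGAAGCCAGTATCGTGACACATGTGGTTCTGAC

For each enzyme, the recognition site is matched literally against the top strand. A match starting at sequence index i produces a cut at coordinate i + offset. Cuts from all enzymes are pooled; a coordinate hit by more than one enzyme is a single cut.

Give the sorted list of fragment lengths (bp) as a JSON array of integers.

Per-enzyme occurrences:
  IvoIV AAGCCAGT/1: at [28, 42, 109] ⇒ [29, 43, 110]
  UxaVI ATGTG/0: at [2, 11, 20, 81, 90, 97, 127] ⇒ [2, 11, 20, 81, 90, 97, 127]
  TgoIII TGACAC/3: at [51, 62, 121] ⇒ [54, 65, 124]

All cut coordinates (distinct, sorted): [2, 11, 20, 29, 43, 54, 65, 81, 90, 97, 110, 124, 127]

Fragments:
  2→11: 9 bp
  11→20: 9 bp
  20→29: 9 bp
  29→43: 14 bp
  43→54: 11 bp
  54→65: 11 bp
  65→81: 16 bp
  81→90: 9 bp
  90→97: 7 bp
  97→110: 13 bp
  110→124: 14 bp
  124→127: 3 bp
  127→2 (wrap): 140-127+2 = 15 bp

[3,7,9,9,9,9,11,11,13,14,14,15,16]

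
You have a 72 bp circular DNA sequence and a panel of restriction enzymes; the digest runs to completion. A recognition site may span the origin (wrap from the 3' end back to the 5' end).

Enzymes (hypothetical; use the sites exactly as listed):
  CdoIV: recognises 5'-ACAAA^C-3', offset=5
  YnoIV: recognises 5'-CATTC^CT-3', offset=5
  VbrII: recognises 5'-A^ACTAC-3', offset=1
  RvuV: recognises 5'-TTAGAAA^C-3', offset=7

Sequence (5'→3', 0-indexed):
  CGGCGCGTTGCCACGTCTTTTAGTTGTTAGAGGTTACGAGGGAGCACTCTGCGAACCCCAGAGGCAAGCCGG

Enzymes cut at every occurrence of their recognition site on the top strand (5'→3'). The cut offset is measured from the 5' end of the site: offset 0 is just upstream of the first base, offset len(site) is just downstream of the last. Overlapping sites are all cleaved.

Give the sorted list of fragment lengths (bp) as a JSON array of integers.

Per-enzyme occurrences:
  CdoIV (ACAAAC, off=5): no sites
  YnoIV (CATTCCT, off=5): no sites
  VbrII (AACTAC, off=1): no sites
  RvuV (TTAGAAAC, off=7): no sites

All cut coordinates (distinct, sorted): ∅

Fragments:
  no cuts → one circular fragment of 72 bp

[72]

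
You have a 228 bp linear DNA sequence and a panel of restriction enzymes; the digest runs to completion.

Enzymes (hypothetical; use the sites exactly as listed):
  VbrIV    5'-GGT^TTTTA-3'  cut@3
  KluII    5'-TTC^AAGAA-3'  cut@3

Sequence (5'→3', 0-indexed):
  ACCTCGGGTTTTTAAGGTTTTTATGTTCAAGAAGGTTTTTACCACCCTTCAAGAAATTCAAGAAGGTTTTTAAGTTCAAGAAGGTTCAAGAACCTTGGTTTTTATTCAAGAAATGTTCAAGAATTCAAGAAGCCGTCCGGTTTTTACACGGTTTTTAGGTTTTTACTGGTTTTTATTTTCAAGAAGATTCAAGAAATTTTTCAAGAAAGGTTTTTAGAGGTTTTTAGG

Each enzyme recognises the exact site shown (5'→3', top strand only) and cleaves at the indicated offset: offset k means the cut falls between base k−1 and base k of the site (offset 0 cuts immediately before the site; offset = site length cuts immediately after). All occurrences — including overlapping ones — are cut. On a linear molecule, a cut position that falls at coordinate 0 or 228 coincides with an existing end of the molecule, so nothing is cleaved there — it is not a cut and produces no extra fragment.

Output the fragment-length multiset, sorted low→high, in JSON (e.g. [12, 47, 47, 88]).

Scan for sites:
  VbrIV (GGTTTTTA, off=3): starts [6, 15, 33, 64, 96, 138, 149, 157, 167, 208, 218] → cuts [9, 18, 36, 67, 99, 141, 152, 160, 170, 211, 221]
  KluII (TTCAAGAA, off=3): starts [25, 47, 56, 74, 84, 104, 115, 123, 177, 187, 199] → cuts [28, 50, 59, 77, 87, 107, 118, 126, 180, 190, 202]

Pooled cuts: [9, 18, 28, 36, 50, 59, 67, 77, 87, 99, 107, 118, 126, 141, 152, 160, 170, 180, 190, 202, 211, 221]

Fragment lengths:
  [0,9): 9 bp
  [9,18): 9 bp
  [18,28): 10 bp
  [28,36): 8 bp
  [36,50): 14 bp
  [50,59): 9 bp
  [59,67): 8 bp
  [67,77): 10 bp
  [77,87): 10 bp
  [87,99): 12 bp
  [99,107): 8 bp
  [107,118): 11 bp
  [118,126): 8 bp
  [126,141): 15 bp
  [141,152): 11 bp
  [152,160): 8 bp
  [160,170): 10 bp
  [170,180): 10 bp
  [180,190): 10 bp
  [190,202): 12 bp
  [202,211): 9 bp
  [211,221): 10 bp
  [221,228): 7 bp

[7,8,8,8,8,8,9,9,9,9,10,10,10,10,10,10,10,11,11,12,12,14,15]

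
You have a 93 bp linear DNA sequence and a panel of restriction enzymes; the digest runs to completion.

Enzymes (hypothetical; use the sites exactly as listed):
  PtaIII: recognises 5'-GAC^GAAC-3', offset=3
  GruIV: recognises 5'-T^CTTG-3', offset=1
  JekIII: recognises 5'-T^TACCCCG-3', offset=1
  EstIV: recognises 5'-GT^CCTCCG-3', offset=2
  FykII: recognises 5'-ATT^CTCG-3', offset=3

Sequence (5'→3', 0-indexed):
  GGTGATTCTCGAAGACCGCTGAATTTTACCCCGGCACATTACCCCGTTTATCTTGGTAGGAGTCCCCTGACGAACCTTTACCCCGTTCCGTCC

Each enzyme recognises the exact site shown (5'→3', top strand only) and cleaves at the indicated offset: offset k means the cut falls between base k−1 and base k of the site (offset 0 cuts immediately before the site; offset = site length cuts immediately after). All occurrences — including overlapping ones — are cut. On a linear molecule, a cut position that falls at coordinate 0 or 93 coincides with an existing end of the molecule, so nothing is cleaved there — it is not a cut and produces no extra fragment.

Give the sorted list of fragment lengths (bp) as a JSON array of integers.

Scan for sites:
  PtaIII GACGAAC/3: at [68] ⇒ [71]
  GruIV TCTTG/1: at [50] ⇒ [51]
  JekIII TTACCCCG/1: at [25, 38, 77] ⇒ [26, 39, 78]
  EstIV (GTCCTCCG, off=2): no sites
  FykII ATTCTCG/3: at [4] ⇒ [7]

All cut coordinates (distinct, sorted): [7, 26, 39, 51, 71, 78]

Fragments:
  [0,7): 7 bp
  [7,26): 19 bp
  [26,39): 13 bp
  [39,51): 12 bp
  [51,71): 20 bp
  [71,78): 7 bp
  [78,93): 15 bp

[7,7,12,13,15,19,20]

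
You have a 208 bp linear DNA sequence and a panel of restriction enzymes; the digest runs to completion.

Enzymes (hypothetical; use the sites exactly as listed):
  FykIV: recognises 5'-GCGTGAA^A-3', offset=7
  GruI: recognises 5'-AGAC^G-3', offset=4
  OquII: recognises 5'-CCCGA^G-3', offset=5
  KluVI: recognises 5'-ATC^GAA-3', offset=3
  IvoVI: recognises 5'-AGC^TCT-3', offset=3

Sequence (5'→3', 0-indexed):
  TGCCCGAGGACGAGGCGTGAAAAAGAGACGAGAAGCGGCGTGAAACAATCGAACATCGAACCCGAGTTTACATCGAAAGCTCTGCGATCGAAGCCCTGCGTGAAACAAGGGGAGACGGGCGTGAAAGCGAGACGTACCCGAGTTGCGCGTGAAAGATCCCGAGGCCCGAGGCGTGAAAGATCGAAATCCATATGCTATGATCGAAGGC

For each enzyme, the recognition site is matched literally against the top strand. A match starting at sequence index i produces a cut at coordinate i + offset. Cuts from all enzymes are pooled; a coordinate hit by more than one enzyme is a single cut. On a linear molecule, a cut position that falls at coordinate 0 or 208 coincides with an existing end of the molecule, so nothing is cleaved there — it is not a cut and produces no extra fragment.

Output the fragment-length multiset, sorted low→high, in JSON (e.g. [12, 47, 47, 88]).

[5,6,6,6,7,7,7,8,8,8,8,8,9,9,9,9,12,12,14,15,15,20]

Per-enzyme occurrences:
  FykIV (GCGTGAAA, off=7): starts [14, 37, 97, 118, 146, 170] → cuts [21, 44, 104, 125, 153, 177]
  GruI (AGACG, off=4): starts [25, 112, 129] → cuts [29, 116, 133]
  OquII (CCCGAG, off=5): starts [2, 60, 136, 157, 164] → cuts [7, 65, 141, 162, 169]
  KluVI (ATCGAA, off=3): starts [47, 54, 71, 86, 179, 199] → cuts [50, 57, 74, 89, 182, 202]
  IvoVI (AGCTCT, off=3): starts [77] → cuts [80]

Pooled cuts: [7, 21, 29, 44, 50, 57, 65, 74, 80, 89, 104, 116, 125, 133, 141, 153, 162, 169, 177, 182, 202]

Fragments:
  [0,7): 7 bp
  [7,21): 14 bp
  [21,29): 8 bp
  [29,44): 15 bp
  [44,50): 6 bp
  [50,57): 7 bp
  [57,65): 8 bp
  [65,74): 9 bp
  [74,80): 6 bp
  [80,89): 9 bp
  [89,104): 15 bp
  [104,116): 12 bp
  [116,125): 9 bp
  [125,133): 8 bp
  [133,141): 8 bp
  [141,153): 12 bp
  [153,162): 9 bp
  [162,169): 7 bp
  [169,177): 8 bp
  [177,182): 5 bp
  [182,202): 20 bp
  [202,208): 6 bp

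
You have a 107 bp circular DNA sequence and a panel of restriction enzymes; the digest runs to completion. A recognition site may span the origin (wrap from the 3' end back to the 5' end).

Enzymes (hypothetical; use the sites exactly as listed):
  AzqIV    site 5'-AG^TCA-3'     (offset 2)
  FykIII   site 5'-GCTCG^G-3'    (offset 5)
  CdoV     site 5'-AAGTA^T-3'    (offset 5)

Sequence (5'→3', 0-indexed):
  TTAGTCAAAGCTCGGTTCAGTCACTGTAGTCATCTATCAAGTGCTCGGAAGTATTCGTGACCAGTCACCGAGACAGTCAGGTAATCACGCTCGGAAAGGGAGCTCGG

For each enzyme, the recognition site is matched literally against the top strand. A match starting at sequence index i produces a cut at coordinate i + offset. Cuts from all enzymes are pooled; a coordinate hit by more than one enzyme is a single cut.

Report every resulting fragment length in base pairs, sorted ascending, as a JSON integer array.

Per-enzyme occurrences:
  AzqIV (AGTCA, off=2): starts [2, 18, 27, 62, 74] → cuts [4, 20, 29, 64, 76]
  FykIII (GCTCGG, off=5): starts [9, 42, 88, 101] → cuts [14, 47, 93, 106]
  CdoV (AAGTAT, off=5): starts [48] → cuts [53]

All cut coordinates (distinct, sorted): [4, 14, 20, 29, 47, 53, 64, 76, 93, 106]

Fragment lengths:
  4→14: 10 bp
  14→20: 6 bp
  20→29: 9 bp
  29→47: 18 bp
  47→53: 6 bp
  53→64: 11 bp
  64→76: 12 bp
  76→93: 17 bp
  93→106: 13 bp
  106→4 (wrap): 107-106+4 = 5 bp

[5,6,6,9,10,11,12,13,17,18]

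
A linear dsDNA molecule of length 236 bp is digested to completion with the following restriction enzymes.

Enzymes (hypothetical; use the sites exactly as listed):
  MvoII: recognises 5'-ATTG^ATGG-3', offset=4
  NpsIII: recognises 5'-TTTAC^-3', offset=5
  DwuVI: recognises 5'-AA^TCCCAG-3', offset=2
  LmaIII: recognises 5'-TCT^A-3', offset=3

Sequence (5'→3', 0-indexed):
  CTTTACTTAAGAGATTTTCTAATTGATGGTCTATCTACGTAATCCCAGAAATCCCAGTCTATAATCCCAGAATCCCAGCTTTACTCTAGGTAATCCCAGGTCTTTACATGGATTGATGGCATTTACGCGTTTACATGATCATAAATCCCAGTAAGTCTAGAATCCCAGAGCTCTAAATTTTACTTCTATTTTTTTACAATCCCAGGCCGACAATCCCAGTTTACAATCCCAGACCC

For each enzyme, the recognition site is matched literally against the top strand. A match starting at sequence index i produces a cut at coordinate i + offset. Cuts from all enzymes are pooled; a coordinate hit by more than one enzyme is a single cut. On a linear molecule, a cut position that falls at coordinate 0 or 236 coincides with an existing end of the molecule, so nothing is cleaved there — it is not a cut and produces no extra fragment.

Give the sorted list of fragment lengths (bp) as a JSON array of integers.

[2,2,3,4,4,4,4,5,6,6,6,7,8,8,8,9,9,9,10,10,11,11,11,12,12,13,14,14,14]

Per-enzyme occurrences:
  MvoII (ATTGATGG, off=4): starts [21, 111] → cuts [25, 115]
  NpsIII (TTTAC, off=5): starts [1, 79, 102, 121, 129, 178, 192, 219] → cuts [6, 84, 107, 126, 134, 183, 197, 224]
  DwuVI (AATCCCAG, off=2): starts [40, 49, 62, 70, 91, 143, 160, 197, 211, 224] → cuts [42, 51, 64, 72, 93, 145, 162, 199, 213, 226]
  LmaIII (TCTA, off=3): starts [17, 29, 33, 57, 84, 155, 171, 184] → cuts [20, 32, 36, 60, 87, 158, 174, 187]

Pooled cuts: [6, 20, 25, 32, 36, 42, 51, 60, 64, 72, 84, 87, 93, 107, 115, 126, 134, 145, 158, 162, 174, 183, 187, 197, 199, 213, 224, 226]

Fragment lengths:
  [0,6): 6 bp
  [6,20): 14 bp
  [20,25): 5 bp
  [25,32): 7 bp
  [32,36): 4 bp
  [36,42): 6 bp
  [42,51): 9 bp
  [51,60): 9 bp
  [60,64): 4 bp
  [64,72): 8 bp
  [72,84): 12 bp
  [84,87): 3 bp
  [87,93): 6 bp
  [93,107): 14 bp
  [107,115): 8 bp
  [115,126): 11 bp
  [126,134): 8 bp
  [134,145): 11 bp
  [145,158): 13 bp
  [158,162): 4 bp
  [162,174): 12 bp
  [174,183): 9 bp
  [183,187): 4 bp
  [187,197): 10 bp
  [197,199): 2 bp
  [199,213): 14 bp
  [213,224): 11 bp
  [224,226): 2 bp
  [226,236): 10 bp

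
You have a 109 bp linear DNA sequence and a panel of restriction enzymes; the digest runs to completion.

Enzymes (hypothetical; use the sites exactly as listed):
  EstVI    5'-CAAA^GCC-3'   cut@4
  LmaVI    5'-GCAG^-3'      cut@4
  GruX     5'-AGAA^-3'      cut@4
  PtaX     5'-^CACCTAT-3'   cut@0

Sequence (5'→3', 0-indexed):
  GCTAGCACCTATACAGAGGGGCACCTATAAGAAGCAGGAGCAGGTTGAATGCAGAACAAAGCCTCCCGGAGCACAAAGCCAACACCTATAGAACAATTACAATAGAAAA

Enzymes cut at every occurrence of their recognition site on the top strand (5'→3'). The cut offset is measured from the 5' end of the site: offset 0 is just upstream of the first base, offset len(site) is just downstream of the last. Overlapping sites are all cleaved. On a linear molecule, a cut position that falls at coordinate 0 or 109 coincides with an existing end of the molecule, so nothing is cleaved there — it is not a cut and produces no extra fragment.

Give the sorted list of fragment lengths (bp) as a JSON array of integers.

[2,2,4,4,5,5,6,11,11,12,14,16,17]

Per-enzyme occurrences:
  EstVI CAAAGCC/4: at [56, 73] ⇒ [60, 77]
  LmaVI GCAG/4: at [33, 39, 50] ⇒ [37, 43, 54]
  GruX AGAA/4: at [29, 52, 89, 103] ⇒ [33, 56, 93, 107]
  PtaX CACCTAT/0: at [5, 21, 82] ⇒ [5, 21, 82]

All cut coordinates (distinct, sorted): [5, 21, 33, 37, 43, 54, 56, 60, 77, 82, 93, 107]

Fragment lengths:
  [0,5): 5 bp
  [5,21): 16 bp
  [21,33): 12 bp
  [33,37): 4 bp
  [37,43): 6 bp
  [43,54): 11 bp
  [54,56): 2 bp
  [56,60): 4 bp
  [60,77): 17 bp
  [77,82): 5 bp
  [82,93): 11 bp
  [93,107): 14 bp
  [107,109): 2 bp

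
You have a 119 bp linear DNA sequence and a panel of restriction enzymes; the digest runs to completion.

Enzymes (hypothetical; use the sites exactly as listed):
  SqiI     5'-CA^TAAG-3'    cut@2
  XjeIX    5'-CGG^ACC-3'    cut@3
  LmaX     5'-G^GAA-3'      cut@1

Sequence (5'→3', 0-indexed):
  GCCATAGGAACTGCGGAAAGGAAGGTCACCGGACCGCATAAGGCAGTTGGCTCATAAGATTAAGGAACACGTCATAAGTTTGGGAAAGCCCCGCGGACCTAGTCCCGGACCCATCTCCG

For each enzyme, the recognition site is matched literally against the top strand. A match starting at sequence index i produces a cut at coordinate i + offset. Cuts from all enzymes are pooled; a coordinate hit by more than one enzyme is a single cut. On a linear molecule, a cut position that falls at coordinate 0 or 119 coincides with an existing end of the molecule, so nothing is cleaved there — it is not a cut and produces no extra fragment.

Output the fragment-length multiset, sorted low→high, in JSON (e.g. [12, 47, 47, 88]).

[5,6,7,8,9,10,10,11,12,12,13,16]

Per-enzyme occurrences:
  SqiI CATAAG/2: at [36, 52, 72] ⇒ [38, 54, 74]
  XjeIX CGGACC/3: at [29, 93, 105] ⇒ [32, 96, 108]
  LmaX GGAA/1: at [6, 14, 19, 63, 82] ⇒ [7, 15, 20, 64, 83]

Pooled cuts: [7, 15, 20, 32, 38, 54, 64, 74, 83, 96, 108]

Fragment lengths:
  [0,7): 7 bp
  [7,15): 8 bp
  [15,20): 5 bp
  [20,32): 12 bp
  [32,38): 6 bp
  [38,54): 16 bp
  [54,64): 10 bp
  [64,74): 10 bp
  [74,83): 9 bp
  [83,96): 13 bp
  [96,108): 12 bp
  [108,119): 11 bp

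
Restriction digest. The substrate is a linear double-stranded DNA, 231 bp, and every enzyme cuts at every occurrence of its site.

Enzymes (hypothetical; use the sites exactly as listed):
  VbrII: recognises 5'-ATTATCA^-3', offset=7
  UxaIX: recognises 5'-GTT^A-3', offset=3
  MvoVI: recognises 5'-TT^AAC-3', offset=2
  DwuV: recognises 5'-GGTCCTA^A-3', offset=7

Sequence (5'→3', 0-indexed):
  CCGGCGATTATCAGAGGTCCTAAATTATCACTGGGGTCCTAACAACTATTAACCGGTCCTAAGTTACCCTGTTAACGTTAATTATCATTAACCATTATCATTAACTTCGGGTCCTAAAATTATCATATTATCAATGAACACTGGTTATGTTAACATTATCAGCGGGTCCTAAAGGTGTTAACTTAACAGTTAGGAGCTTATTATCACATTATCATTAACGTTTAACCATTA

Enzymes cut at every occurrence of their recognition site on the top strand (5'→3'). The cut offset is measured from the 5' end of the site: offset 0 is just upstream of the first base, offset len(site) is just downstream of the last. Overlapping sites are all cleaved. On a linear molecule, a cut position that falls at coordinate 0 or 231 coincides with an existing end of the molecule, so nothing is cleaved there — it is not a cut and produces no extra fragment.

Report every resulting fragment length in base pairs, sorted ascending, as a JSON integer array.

[2,2,2,4,5,5,6,7,7,8,8,8,8,8,8,8,9,9,9,10,10,11,11,11,13,13,14,15]

Scan for sites:
  VbrII ATTATCA/7: at [6, 23, 80, 93, 118, 126, 154, 199, 207] ⇒ [13, 30, 87, 100, 125, 133, 161, 206, 214]
  UxaIX GTTA/3: at [62, 70, 76, 143, 148, 176, 188] ⇒ [65, 73, 79, 146, 151, 179, 191]
  MvoVI TTAAC/2: at [48, 71, 87, 100, 149, 177, 182, 214, 221] ⇒ [50, 73, 89, 102, 151, 179, 184, 216, 223]
  DwuV GGTCCTAA/7: at [15, 34, 54, 109, 164] ⇒ [22, 41, 61, 116, 171]

Pooled cuts: [13, 22, 30, 41, 50, 61, 65, 73, 79, 87, 89, 100, 102, 116, 125, 133, 146, 151, 161, 171, 179, 184, 191, 206, 214, 216, 223]

Fragment lengths:
  [0,13): 13 bp
  [13,22): 9 bp
  [22,30): 8 bp
  [30,41): 11 bp
  [41,50): 9 bp
  [50,61): 11 bp
  [61,65): 4 bp
  [65,73): 8 bp
  [73,79): 6 bp
  [79,87): 8 bp
  [87,89): 2 bp
  [89,100): 11 bp
  [100,102): 2 bp
  [102,116): 14 bp
  [116,125): 9 bp
  [125,133): 8 bp
  [133,146): 13 bp
  [146,151): 5 bp
  [151,161): 10 bp
  [161,171): 10 bp
  [171,179): 8 bp
  [179,184): 5 bp
  [184,191): 7 bp
  [191,206): 15 bp
  [206,214): 8 bp
  [214,216): 2 bp
  [216,223): 7 bp
  [223,231): 8 bp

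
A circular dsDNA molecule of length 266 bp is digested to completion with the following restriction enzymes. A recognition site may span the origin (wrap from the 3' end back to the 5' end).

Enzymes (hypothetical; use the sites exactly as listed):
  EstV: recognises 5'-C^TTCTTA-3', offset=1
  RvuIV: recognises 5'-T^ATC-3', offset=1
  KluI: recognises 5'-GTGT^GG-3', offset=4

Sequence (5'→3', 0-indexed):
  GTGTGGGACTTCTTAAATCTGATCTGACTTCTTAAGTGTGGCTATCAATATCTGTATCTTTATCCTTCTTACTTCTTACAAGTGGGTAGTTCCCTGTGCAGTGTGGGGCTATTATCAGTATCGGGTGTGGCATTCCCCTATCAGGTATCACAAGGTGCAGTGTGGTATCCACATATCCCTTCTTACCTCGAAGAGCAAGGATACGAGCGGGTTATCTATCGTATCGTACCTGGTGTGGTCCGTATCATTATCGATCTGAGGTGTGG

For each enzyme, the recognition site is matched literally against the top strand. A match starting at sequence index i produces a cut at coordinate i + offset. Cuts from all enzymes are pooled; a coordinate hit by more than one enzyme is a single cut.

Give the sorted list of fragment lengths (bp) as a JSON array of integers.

[3,4,4,4,5,5,5,6,6,6,6,6,6,7,7,7,8,9,9,11,11,14,15,17,19,32,34]

Per-enzyme occurrences:
  EstV (CTTCTTA, off=1): starts [8, 27, 64, 71, 178] → cuts [9, 28, 65, 72, 179]
  RvuIV (TATC, off=1): starts [42, 48, 54, 60, 112, 118, 138, 145, 165, 173, 212, 216, 221, 242, 248] → cuts [43, 49, 55, 61, 113, 119, 139, 146, 166, 174, 213, 217, 222, 243, 249]
  KluI (GTGTGG, off=4): starts [0, 35, 100, 124, 159, 232, 260] → cuts [4, 39, 104, 128, 163, 236, 264]

All cut coordinates (distinct, sorted): [4, 9, 28, 39, 43, 49, 55, 61, 65, 72, 104, 113, 119, 128, 139, 146, 163, 166, 174, 179, 213, 217, 222, 236, 243, 249, 264]

Fragments:
  4→9: 5 bp
  9→28: 19 bp
  28→39: 11 bp
  39→43: 4 bp
  43→49: 6 bp
  49→55: 6 bp
  55→61: 6 bp
  61→65: 4 bp
  65→72: 7 bp
  72→104: 32 bp
  104→113: 9 bp
  113→119: 6 bp
  119→128: 9 bp
  128→139: 11 bp
  139→146: 7 bp
  146→163: 17 bp
  163→166: 3 bp
  166→174: 8 bp
  174→179: 5 bp
  179→213: 34 bp
  213→217: 4 bp
  217→222: 5 bp
  222→236: 14 bp
  236→243: 7 bp
  243→249: 6 bp
  249→264: 15 bp
  264→4 (wrap): 266-264+4 = 6 bp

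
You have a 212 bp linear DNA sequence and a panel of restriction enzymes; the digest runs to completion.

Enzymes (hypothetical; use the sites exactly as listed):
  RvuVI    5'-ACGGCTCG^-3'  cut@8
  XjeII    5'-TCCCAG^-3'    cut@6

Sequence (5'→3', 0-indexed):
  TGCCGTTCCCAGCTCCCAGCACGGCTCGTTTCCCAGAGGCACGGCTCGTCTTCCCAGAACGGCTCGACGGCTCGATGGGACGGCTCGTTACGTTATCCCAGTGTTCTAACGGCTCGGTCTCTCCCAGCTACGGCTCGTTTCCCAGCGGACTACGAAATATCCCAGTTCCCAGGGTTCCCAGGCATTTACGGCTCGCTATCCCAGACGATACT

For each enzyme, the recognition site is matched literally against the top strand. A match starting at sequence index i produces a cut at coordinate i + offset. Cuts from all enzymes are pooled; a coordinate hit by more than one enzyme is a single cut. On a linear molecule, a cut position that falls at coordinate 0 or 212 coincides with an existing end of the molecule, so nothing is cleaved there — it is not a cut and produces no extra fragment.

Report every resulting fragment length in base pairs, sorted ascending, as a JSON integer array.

Site scan:
  RvuVI (ACGGCTCG, off=8): starts [20, 40, 58, 66, 79, 108, 129, 187] → cuts [28, 48, 66, 74, 87, 116, 137, 195]
  XjeII (TCCCAG, off=6): starts [6, 13, 30, 51, 95, 121, 139, 159, 166, 175, 198] → cuts [12, 19, 36, 57, 101, 127, 145, 165, 172, 181, 204]

All cut coordinates (distinct, sorted): [12, 19, 28, 36, 48, 57, 66, 74, 87, 101, 116, 127, 137, 145, 165, 172, 181, 195, 204]

Fragment lengths:
  [0,12): 12 bp
  [12,19): 7 bp
  [19,28): 9 bp
  [28,36): 8 bp
  [36,48): 12 bp
  [48,57): 9 bp
  [57,66): 9 bp
  [66,74): 8 bp
  [74,87): 13 bp
  [87,101): 14 bp
  [101,116): 15 bp
  [116,127): 11 bp
  [127,137): 10 bp
  [137,145): 8 bp
  [145,165): 20 bp
  [165,172): 7 bp
  [172,181): 9 bp
  [181,195): 14 bp
  [195,204): 9 bp
  [204,212): 8 bp

[7,7,8,8,8,8,9,9,9,9,9,10,11,12,12,13,14,14,15,20]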